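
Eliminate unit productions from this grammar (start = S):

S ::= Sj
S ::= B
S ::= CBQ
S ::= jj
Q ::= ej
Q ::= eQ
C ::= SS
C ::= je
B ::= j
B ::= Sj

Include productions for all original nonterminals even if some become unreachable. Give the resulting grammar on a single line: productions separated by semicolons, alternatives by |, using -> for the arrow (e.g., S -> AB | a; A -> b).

S -> j | Sj | jj | CBQ; B -> j | Sj; C -> SS | je; Q -> eQ | ej

Unit productions: S->B.
Unit pairs (A ⇒* B via units): (S,B).
S: inherits non-unit rules of {B, S} → CBQ | Sj | j | jj.
B: inherits non-unit rules of {B} → Sj | j.
C: inherits non-unit rules of {C} → SS | je.
Q: inherits non-unit rules of {Q} → eQ | ej.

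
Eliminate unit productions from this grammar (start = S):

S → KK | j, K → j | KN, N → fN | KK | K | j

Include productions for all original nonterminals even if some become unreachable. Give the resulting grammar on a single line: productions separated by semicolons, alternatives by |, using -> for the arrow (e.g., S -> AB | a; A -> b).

S -> j | KK; K -> j | KN; N -> j | KK | KN | fN

Unit productions: N->K.
Unit pairs (A ⇒* B via units): (N,K).
S: inherits non-unit rules of {S} → KK | j.
K: inherits non-unit rules of {K} → KN | j.
N: inherits non-unit rules of {K, N} → KK | KN | fN | j.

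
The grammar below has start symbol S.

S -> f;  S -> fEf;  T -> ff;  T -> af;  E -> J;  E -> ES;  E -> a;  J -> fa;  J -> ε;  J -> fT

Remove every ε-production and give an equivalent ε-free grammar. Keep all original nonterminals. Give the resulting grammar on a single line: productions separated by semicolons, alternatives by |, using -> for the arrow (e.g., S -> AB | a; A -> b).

Nullable set: {E, J}.
S -> fEf: E nullable, giving fEf | ff.
E -> ES: E nullable, giving ES | S.
E -> J: J nullable, giving J.
Drop J -> ε.
Unchanged (no nullable symbols): S -> f; E -> a; J -> fT; J -> fa; T -> af; T -> ff.

S -> f | ff | fEf; E -> J | S | a | ES; J -> fT | fa; T -> af | ff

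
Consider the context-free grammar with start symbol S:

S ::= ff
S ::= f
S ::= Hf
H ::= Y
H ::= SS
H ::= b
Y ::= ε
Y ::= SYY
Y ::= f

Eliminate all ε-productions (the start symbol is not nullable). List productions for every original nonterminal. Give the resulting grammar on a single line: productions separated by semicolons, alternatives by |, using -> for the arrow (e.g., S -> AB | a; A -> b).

Nullable set: {H, Y}.
S -> Hf: H nullable, giving Hf | f.
H -> Y: Y nullable, giving Y.
Drop Y -> ε.
Y -> SYY: Y, Y nullable, giving S | SY | SYY.
Unchanged (no nullable symbols): S -> f; S -> ff; H -> SS; H -> b; Y -> f.

S -> f | Hf | ff; H -> Y | b | SS; Y -> S | f | SY | SYY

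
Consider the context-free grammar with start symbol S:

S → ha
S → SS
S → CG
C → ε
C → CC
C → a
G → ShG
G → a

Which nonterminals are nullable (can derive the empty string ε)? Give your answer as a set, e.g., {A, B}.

{C}

Directly nullable (have an ε-rule): {C}.
Not nullable: G, S — each has a terminal in every rule's right-hand side or depends on a non-nullable symbol.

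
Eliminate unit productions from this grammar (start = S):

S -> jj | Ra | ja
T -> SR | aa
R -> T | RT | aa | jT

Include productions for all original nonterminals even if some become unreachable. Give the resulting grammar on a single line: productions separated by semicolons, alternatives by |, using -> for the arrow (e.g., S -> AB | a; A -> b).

S -> Ra | ja | jj; R -> RT | SR | aa | jT; T -> SR | aa

Unit productions: R->T.
Unit pairs (A ⇒* B via units): (R,T).
S: inherits non-unit rules of {S} → Ra | ja | jj.
R: inherits non-unit rules of {R, T} → RT | SR | aa | jT.
T: inherits non-unit rules of {T} → SR | aa.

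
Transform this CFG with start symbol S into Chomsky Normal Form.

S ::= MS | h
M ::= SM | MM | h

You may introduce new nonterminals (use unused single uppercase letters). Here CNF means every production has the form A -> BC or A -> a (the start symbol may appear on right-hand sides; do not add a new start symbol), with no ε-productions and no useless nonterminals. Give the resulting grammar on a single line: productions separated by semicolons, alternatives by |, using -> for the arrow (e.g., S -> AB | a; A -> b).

No ε-productions.
No unit productions to eliminate.

S -> h | MS; M -> h | MM | SM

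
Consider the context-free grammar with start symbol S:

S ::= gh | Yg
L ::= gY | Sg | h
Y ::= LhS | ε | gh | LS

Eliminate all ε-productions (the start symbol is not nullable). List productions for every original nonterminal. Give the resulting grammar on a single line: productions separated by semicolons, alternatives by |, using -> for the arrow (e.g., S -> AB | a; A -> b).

Nullable set: {Y}.
S -> Yg: Y nullable, giving Yg | g.
L -> gY: Y nullable, giving g | gY.
Drop Y -> ε.
Unchanged (no nullable symbols): S -> gh; L -> Sg; L -> h; Y -> LS; Y -> LhS; Y -> gh.

S -> g | Yg | gh; L -> g | h | Sg | gY; Y -> LS | gh | LhS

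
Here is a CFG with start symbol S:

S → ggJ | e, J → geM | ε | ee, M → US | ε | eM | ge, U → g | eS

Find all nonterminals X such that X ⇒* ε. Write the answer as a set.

{J, M}

Directly nullable (have an ε-rule): {J, M}.
Not nullable: S, U — each has a terminal in every rule's right-hand side or depends on a non-nullable symbol.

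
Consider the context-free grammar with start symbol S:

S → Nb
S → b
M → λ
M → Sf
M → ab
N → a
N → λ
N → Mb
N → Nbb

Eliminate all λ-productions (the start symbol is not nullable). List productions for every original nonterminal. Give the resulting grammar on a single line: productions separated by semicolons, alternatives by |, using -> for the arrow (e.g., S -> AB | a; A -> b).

S -> b | Nb; M -> Sf | ab; N -> a | b | Mb | bb | Nbb

Nullable set: {M, N}.
S -> Nb: N nullable, giving Nb | b.
Drop M -> λ.
Drop N -> λ.
N -> Mb: M nullable, giving Mb | b.
N -> Nbb: N nullable, giving Nbb | bb.
Unchanged (no nullable symbols): S -> b; M -> Sf; M -> ab; N -> a.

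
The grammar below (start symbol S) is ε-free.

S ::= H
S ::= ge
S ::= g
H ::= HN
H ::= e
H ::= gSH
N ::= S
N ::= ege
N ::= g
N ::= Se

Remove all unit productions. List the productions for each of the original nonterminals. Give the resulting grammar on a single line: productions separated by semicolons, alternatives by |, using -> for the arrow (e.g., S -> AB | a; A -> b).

Unit productions: N->S, S->H.
Unit pairs (A ⇒* B via units): (N,H), (N,S), (S,H).
S: inherits non-unit rules of {H, S} → HN | e | g | gSH | ge.
H: inherits non-unit rules of {H} → HN | e | gSH.
N: inherits non-unit rules of {H, N, S} → HN | Se | e | ege | g | gSH | ge.

S -> e | g | HN | ge | gSH; H -> e | HN | gSH; N -> e | g | HN | Se | ge | ege | gSH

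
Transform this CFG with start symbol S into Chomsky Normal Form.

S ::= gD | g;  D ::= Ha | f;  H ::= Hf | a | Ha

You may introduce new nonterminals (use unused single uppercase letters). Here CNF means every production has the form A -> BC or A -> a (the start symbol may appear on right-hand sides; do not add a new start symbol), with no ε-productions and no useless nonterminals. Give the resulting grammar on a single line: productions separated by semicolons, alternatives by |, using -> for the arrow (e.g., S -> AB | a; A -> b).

No ε-productions.
No unit productions to eliminate.
TERM: introduce A -> a, B -> f, C -> g and substitute in every rule of length ≥2.

S -> g | CD; A -> a; B -> f; C -> g; D -> f | HA; H -> a | HA | HB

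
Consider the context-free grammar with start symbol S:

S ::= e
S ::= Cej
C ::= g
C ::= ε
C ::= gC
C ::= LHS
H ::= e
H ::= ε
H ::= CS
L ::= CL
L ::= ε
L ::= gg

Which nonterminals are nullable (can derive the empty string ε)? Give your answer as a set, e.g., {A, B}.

{C, H, L}

Directly nullable (have an ε-rule): {C, H, L}.
Not nullable: S — each has a terminal in every rule's right-hand side or depends on a non-nullable symbol.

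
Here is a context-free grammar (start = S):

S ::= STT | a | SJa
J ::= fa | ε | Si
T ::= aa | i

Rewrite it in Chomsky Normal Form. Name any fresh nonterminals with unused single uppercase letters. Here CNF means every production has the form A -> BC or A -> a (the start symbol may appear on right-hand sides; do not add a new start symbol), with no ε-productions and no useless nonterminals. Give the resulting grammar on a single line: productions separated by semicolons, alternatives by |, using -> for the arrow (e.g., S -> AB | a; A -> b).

Nullable: {J}; after ε-elimination: S -> a | Sa | SJa | STT; J -> Si | fa; T -> i | aa.
No unit productions to eliminate.
TERM: introduce C -> a, B -> f, A -> i and substitute in every rule of length ≥2.
BIN: S -> SJC becomes S -> SD, D -> JC; S -> STT becomes S -> SE, E -> TT.

S -> a | SC | SD | SE; A -> i; B -> f; C -> a; D -> JC; E -> TT; J -> BC | SA; T -> i | CC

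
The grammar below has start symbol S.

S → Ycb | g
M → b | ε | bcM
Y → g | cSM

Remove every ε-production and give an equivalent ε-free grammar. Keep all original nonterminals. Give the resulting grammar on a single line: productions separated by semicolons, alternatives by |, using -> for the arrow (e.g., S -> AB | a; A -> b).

Nullable set: {M}.
Drop M -> ε.
M -> bcM: M nullable, giving bc | bcM.
Y -> cSM: M nullable, giving cS | cSM.
Unchanged (no nullable symbols): S -> Ycb; S -> g; M -> b; Y -> g.

S -> g | Ycb; M -> b | bc | bcM; Y -> g | cS | cSM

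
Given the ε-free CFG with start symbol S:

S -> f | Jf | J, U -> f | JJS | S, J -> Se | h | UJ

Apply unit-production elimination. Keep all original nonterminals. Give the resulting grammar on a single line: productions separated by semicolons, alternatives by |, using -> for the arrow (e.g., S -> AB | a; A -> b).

Unit productions: S->J, U->S.
Unit pairs (A ⇒* B via units): (S,J), (U,J), (U,S).
S: inherits non-unit rules of {J, S} → Jf | Se | UJ | f | h.
J: inherits non-unit rules of {J} → Se | UJ | h.
U: inherits non-unit rules of {J, S, U} → JJS | Jf | Se | UJ | f | h.

S -> f | h | Jf | Se | UJ; J -> h | Se | UJ; U -> f | h | Jf | Se | UJ | JJS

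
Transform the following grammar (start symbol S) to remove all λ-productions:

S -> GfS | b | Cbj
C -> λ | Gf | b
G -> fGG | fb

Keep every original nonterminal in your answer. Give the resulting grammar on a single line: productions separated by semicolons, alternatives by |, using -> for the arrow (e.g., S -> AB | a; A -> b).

Nullable set: {C}.
S -> Cbj: C nullable, giving Cbj | bj.
Drop C -> λ.
Unchanged (no nullable symbols): S -> GfS; S -> b; C -> Gf; C -> b; G -> fGG; G -> fb.

S -> b | bj | Cbj | GfS; C -> b | Gf; G -> fb | fGG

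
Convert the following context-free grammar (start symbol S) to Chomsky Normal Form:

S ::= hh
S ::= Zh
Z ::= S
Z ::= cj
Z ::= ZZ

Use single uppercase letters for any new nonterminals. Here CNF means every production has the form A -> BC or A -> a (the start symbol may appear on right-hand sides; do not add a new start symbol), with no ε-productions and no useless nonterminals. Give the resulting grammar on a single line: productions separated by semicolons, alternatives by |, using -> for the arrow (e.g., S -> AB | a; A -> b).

S -> AA | ZA; A -> h; B -> c; C -> j; Z -> AA | BC | ZA | ZZ

No ε-productions.
After unit-elimination: S -> Zh | hh; Z -> ZZ | Zh | cj | hh.
TERM: introduce B -> c, A -> h, C -> j and substitute in every rule of length ≥2.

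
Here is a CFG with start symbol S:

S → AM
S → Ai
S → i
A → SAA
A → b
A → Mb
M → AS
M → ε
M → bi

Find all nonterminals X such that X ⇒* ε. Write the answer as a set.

{M}

Directly nullable (have an ε-rule): {M}.
Not nullable: A, S — each has a terminal in every rule's right-hand side or depends on a non-nullable symbol.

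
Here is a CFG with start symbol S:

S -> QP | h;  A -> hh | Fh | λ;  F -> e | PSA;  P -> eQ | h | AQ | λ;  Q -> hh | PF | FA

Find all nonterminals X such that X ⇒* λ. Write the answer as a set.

{A, P}

Directly nullable (have an ε-rule): {A, P}.
Not nullable: F, Q, S — each has a terminal in every rule's right-hand side or depends on a non-nullable symbol.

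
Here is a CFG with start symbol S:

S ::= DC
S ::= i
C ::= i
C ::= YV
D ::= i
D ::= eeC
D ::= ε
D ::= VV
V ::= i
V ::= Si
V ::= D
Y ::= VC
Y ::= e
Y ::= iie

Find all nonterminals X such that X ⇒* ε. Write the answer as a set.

{D, V}

Directly nullable (have an ε-rule): {D}.
V is nullable via V -> D (every symbol on the right is already known nullable).
Not nullable: C, S, Y — each has a terminal in every rule's right-hand side or depends on a non-nullable symbol.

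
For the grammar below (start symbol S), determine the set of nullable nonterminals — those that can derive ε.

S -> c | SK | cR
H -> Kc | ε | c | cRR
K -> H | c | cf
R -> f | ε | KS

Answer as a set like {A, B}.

{H, K, R}

Directly nullable (have an ε-rule): {H, R}.
K is nullable via K -> H (every symbol on the right is already known nullable).
Not nullable: S — each has a terminal in every rule's right-hand side or depends on a non-nullable symbol.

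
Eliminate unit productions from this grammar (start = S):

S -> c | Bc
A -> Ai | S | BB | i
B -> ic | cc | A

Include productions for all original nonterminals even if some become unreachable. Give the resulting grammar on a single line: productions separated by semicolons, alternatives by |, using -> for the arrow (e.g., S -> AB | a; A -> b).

Unit productions: A->S, B->A.
Unit pairs (A ⇒* B via units): (A,S), (B,A), (B,S).
S: inherits non-unit rules of {S} → Bc | c.
A: inherits non-unit rules of {A, S} → Ai | BB | Bc | c | i.
B: inherits non-unit rules of {A, B, S} → Ai | BB | Bc | c | cc | i | ic.

S -> c | Bc; A -> c | i | Ai | BB | Bc; B -> c | i | Ai | BB | Bc | cc | ic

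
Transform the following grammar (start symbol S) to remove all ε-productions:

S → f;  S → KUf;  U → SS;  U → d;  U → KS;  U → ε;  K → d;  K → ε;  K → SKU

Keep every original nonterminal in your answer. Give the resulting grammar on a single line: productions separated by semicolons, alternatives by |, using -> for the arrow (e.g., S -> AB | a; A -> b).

Nullable set: {K, U}.
S -> KUf: K, U nullable, giving KUf | Kf | Uf | f.
Drop K -> ε.
K -> SKU: K, U nullable, giving S | SK | SKU | SU.
Drop U -> ε.
U -> KS: K nullable, giving KS | S.
Unchanged (no nullable symbols): S -> f; K -> d; U -> SS; U -> d.

S -> f | Kf | Uf | KUf; K -> S | d | SK | SU | SKU; U -> S | d | KS | SS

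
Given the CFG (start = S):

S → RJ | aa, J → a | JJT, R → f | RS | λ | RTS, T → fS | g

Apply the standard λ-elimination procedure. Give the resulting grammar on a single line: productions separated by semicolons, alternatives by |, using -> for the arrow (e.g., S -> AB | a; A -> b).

Nullable set: {R}.
S -> RJ: R nullable, giving J | RJ.
Drop R -> λ.
R -> RS: R nullable, giving RS | S.
R -> RTS: R nullable, giving RTS | TS.
Unchanged (no nullable symbols): S -> aa; J -> JJT; J -> a; R -> f; T -> fS; T -> g.

S -> J | RJ | aa; J -> a | JJT; R -> S | f | RS | TS | RTS; T -> g | fS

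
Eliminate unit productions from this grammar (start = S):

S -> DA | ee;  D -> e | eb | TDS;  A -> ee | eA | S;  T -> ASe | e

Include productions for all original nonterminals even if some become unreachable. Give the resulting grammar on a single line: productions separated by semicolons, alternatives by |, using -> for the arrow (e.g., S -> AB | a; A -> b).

S -> DA | ee; A -> DA | eA | ee; D -> e | eb | TDS; T -> e | ASe

Unit productions: A->S.
Unit pairs (A ⇒* B via units): (A,S).
S: inherits non-unit rules of {S} → DA | ee.
A: inherits non-unit rules of {A, S} → DA | eA | ee.
D: inherits non-unit rules of {D} → TDS | e | eb.
T: inherits non-unit rules of {T} → ASe | e.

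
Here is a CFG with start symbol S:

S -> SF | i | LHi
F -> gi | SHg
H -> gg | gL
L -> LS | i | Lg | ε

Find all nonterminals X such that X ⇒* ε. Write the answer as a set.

{L}

Directly nullable (have an ε-rule): {L}.
Not nullable: F, H, S — each has a terminal in every rule's right-hand side or depends on a non-nullable symbol.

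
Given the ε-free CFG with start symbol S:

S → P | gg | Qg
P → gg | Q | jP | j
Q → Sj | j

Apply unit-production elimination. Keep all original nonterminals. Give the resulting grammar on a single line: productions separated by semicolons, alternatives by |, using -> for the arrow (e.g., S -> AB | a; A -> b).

S -> j | Qg | Sj | gg | jP; P -> j | Sj | gg | jP; Q -> j | Sj

Unit productions: P->Q, S->P.
Unit pairs (A ⇒* B via units): (P,Q), (S,P), (S,Q).
S: inherits non-unit rules of {P, Q, S} → Qg | Sj | gg | j | jP.
P: inherits non-unit rules of {P, Q} → Sj | gg | j | jP.
Q: inherits non-unit rules of {Q} → Sj | j.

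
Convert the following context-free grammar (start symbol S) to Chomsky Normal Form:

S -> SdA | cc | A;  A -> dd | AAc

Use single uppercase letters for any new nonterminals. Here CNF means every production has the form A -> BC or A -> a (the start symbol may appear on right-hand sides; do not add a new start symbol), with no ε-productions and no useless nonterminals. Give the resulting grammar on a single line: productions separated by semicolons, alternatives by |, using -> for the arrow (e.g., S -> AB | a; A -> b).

No ε-productions.
After unit-elimination: S -> cc | dd | AAc | SdA; A -> dd | AAc.
TERM: introduce B -> c, C -> d and substitute in every rule of length ≥2.
BIN: A -> AAB becomes A -> AD, D -> AB; S -> AAB becomes S -> AE, E -> AB; S -> SCA becomes S -> SF, F -> CA.

S -> AE | BB | CC | SF; A -> AD | CC; B -> c; C -> d; D -> AB; E -> AB; F -> CA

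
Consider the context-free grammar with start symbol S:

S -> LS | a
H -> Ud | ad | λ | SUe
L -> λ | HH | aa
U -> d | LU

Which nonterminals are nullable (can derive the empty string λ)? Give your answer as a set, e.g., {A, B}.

Directly nullable (have an ε-rule): {H, L}.
Not nullable: S, U — each has a terminal in every rule's right-hand side or depends on a non-nullable symbol.

{H, L}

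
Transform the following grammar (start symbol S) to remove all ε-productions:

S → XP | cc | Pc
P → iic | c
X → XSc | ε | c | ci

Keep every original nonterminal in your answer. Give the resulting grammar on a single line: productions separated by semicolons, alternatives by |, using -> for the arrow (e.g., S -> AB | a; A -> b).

S -> P | Pc | XP | cc; P -> c | iic; X -> c | Sc | ci | XSc

Nullable set: {X}.
S -> XP: X nullable, giving P | XP.
Drop X -> ε.
X -> XSc: X nullable, giving Sc | XSc.
Unchanged (no nullable symbols): S -> Pc; S -> cc; P -> c; P -> iic; X -> c; X -> ci.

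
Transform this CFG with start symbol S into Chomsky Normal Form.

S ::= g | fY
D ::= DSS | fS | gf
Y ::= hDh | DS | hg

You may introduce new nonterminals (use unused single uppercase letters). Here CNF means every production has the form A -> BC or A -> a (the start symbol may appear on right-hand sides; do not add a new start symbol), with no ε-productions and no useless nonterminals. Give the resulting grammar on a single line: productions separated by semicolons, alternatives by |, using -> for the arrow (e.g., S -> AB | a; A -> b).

S -> g | AY; A -> f; B -> g; C -> h; D -> AS | BA | DE; E -> SS; F -> DC; Y -> CB | CF | DS

No ε-productions.
No unit productions to eliminate.
TERM: introduce A -> f, B -> g, C -> h and substitute in every rule of length ≥2.
BIN: D -> DSS becomes D -> DE, E -> SS; Y -> CDC becomes Y -> CF, F -> DC.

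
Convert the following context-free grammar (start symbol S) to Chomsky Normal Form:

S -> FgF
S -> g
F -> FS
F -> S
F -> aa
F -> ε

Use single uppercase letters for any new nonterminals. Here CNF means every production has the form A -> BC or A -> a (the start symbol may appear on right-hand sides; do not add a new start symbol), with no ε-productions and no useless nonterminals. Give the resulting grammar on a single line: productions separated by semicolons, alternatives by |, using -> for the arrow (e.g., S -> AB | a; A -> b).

S -> g | AF | FA | FD; A -> g; B -> a; C -> AF; D -> AF; F -> g | AF | BB | FA | FC | FS

Nullable: {F}; after ε-elimination: S -> g | Fg | gF | FgF; F -> S | FS | aa.
After unit-elimination: S -> g | Fg | gF | FgF; F -> g | FS | Fg | aa | gF | FgF.
TERM: introduce B -> a, A -> g and substitute in every rule of length ≥2.
BIN: F -> FAF becomes F -> FC, C -> AF; S -> FAF becomes S -> FD, D -> AF.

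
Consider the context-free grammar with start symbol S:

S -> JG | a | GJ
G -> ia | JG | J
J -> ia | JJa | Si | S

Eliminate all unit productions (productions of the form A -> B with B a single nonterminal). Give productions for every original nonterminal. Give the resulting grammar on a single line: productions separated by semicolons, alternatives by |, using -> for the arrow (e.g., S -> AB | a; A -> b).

Unit productions: G->J, J->S.
Unit pairs (A ⇒* B via units): (G,J), (G,S), (J,S).
S: inherits non-unit rules of {S} → GJ | JG | a.
G: inherits non-unit rules of {G, J, S} → GJ | JG | JJa | Si | a | ia.
J: inherits non-unit rules of {J, S} → GJ | JG | JJa | Si | a | ia.

S -> a | GJ | JG; G -> a | GJ | JG | Si | ia | JJa; J -> a | GJ | JG | Si | ia | JJa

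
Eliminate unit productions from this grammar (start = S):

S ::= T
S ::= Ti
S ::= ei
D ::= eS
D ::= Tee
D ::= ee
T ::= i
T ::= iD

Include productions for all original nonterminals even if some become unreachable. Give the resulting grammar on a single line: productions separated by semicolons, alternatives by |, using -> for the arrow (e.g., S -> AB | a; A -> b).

Unit productions: S->T.
Unit pairs (A ⇒* B via units): (S,T).
S: inherits non-unit rules of {S, T} → Ti | ei | i | iD.
D: inherits non-unit rules of {D} → Tee | eS | ee.
T: inherits non-unit rules of {T} → i | iD.

S -> i | Ti | ei | iD; D -> eS | ee | Tee; T -> i | iD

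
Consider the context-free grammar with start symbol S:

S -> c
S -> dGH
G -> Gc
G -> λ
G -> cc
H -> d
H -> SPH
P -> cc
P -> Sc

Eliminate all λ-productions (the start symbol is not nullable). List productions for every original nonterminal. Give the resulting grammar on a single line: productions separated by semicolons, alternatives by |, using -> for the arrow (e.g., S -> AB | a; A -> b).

Nullable set: {G}.
S -> dGH: G nullable, giving dGH | dH.
Drop G -> λ.
G -> Gc: G nullable, giving Gc | c.
Unchanged (no nullable symbols): S -> c; G -> cc; H -> SPH; H -> d; P -> Sc; P -> cc.

S -> c | dH | dGH; G -> c | Gc | cc; H -> d | SPH; P -> Sc | cc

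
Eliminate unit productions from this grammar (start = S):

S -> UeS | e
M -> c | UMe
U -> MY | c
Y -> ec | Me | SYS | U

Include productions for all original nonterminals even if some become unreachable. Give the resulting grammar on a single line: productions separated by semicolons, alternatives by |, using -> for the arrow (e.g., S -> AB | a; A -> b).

Unit productions: Y->U.
Unit pairs (A ⇒* B via units): (Y,U).
S: inherits non-unit rules of {S} → UeS | e.
M: inherits non-unit rules of {M} → UMe | c.
U: inherits non-unit rules of {U} → MY | c.
Y: inherits non-unit rules of {U, Y} → MY | Me | SYS | c | ec.

S -> e | UeS; M -> c | UMe; U -> c | MY; Y -> c | MY | Me | ec | SYS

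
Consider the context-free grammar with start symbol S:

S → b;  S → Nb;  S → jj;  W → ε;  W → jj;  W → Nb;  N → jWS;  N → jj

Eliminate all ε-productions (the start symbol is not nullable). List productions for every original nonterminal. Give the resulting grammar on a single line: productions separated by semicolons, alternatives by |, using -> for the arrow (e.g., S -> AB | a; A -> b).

Nullable set: {W}.
N -> jWS: W nullable, giving jS | jWS.
Drop W -> ε.
Unchanged (no nullable symbols): S -> Nb; S -> b; S -> jj; N -> jj; W -> Nb; W -> jj.

S -> b | Nb | jj; N -> jS | jj | jWS; W -> Nb | jj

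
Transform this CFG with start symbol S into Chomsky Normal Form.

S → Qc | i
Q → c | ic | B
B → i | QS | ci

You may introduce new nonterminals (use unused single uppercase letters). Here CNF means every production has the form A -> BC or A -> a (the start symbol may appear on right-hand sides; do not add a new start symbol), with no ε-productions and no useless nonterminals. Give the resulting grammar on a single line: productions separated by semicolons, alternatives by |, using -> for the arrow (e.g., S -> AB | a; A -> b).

S -> i | QA; A -> c; C -> i; Q -> c | i | AC | CA | QS

No ε-productions.
After unit-elimination: S -> i | Qc; B -> i | QS | ci; Q -> c | i | QS | ci | ic.
TERM: introduce A -> c, C -> i and substitute in every rule of length ≥2.
Drop unreachable/unproductive: B.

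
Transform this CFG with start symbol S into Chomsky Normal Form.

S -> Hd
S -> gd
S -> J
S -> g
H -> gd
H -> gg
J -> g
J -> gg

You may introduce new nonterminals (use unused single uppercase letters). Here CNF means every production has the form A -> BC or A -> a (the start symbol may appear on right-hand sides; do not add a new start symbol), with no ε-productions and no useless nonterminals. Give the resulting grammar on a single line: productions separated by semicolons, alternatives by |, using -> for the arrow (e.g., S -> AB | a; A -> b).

S -> g | AA | AB | HB; A -> g; B -> d; H -> AA | AB

No ε-productions.
After unit-elimination: S -> g | Hd | gd | gg; H -> gd | gg; J -> g | gg.
TERM: introduce B -> d, A -> g and substitute in every rule of length ≥2.
Drop unreachable/unproductive: J.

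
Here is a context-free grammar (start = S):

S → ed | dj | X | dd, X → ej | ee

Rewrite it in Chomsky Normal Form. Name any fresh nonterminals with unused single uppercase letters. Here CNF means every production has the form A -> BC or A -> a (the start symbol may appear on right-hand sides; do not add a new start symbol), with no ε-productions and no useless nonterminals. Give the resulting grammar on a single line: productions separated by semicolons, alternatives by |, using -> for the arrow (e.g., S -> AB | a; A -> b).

S -> AA | AB | CA | CB | CC; A -> d; B -> j; C -> e

No ε-productions.
After unit-elimination: S -> dd | dj | ed | ee | ej; X -> ee | ej.
TERM: introduce A -> d, C -> e, B -> j and substitute in every rule of length ≥2.
Drop unreachable/unproductive: X.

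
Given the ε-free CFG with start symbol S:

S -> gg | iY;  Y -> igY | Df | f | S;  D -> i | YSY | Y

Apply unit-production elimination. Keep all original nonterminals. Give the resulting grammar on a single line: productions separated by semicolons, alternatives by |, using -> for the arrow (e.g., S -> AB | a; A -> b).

Unit productions: D->Y, Y->S.
Unit pairs (A ⇒* B via units): (D,S), (D,Y), (Y,S).
S: inherits non-unit rules of {S} → gg | iY.
D: inherits non-unit rules of {D, S, Y} → Df | YSY | f | gg | i | iY | igY.
Y: inherits non-unit rules of {S, Y} → Df | f | gg | iY | igY.

S -> gg | iY; D -> f | i | Df | gg | iY | YSY | igY; Y -> f | Df | gg | iY | igY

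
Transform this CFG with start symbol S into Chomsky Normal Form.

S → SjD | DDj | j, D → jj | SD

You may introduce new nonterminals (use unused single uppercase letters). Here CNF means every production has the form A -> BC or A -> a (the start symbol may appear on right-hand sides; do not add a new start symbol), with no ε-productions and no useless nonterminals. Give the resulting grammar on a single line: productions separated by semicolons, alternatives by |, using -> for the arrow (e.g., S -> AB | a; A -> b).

S -> j | DB | SC; A -> j; B -> DA; C -> AD; D -> AA | SD

No ε-productions.
No unit productions to eliminate.
TERM: introduce A -> j and substitute in every rule of length ≥2.
BIN: S -> DDA becomes S -> DB, B -> DA; S -> SAD becomes S -> SC, C -> AD.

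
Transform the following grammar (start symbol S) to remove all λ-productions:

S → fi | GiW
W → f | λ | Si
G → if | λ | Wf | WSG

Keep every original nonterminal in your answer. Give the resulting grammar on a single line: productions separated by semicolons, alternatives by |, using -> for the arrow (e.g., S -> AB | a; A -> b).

S -> i | Gi | fi | iW | GiW; G -> S | f | SG | WS | Wf | if | WSG; W -> f | Si

Nullable set: {G, W}.
S -> GiW: G, W nullable, giving Gi | GiW | i | iW.
Drop G -> λ.
G -> WSG: W, G nullable, giving S | SG | WS | WSG.
G -> Wf: W nullable, giving Wf | f.
Drop W -> λ.
Unchanged (no nullable symbols): S -> fi; G -> if; W -> Si; W -> f.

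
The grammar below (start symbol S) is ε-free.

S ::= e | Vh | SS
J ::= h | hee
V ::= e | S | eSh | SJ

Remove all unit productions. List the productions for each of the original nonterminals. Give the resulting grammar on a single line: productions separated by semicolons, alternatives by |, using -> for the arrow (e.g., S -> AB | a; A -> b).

S -> e | SS | Vh; J -> h | hee; V -> e | SJ | SS | Vh | eSh

Unit productions: V->S.
Unit pairs (A ⇒* B via units): (V,S).
S: inherits non-unit rules of {S} → SS | Vh | e.
J: inherits non-unit rules of {J} → h | hee.
V: inherits non-unit rules of {S, V} → SJ | SS | Vh | e | eSh.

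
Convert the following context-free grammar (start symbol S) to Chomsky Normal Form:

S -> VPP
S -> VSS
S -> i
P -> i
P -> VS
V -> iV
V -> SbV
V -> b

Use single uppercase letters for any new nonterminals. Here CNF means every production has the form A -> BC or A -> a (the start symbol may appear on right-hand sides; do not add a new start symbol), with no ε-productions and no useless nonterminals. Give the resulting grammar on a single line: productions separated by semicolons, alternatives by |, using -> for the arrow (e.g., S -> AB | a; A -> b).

S -> i | VC | VD; A -> b; B -> i; C -> PP; D -> SS; E -> AV; P -> i | VS; V -> b | BV | SE

No ε-productions.
No unit productions to eliminate.
TERM: introduce A -> b, B -> i and substitute in every rule of length ≥2.
BIN: S -> VPP becomes S -> VC, C -> PP; S -> VSS becomes S -> VD, D -> SS; V -> SAV becomes V -> SE, E -> AV.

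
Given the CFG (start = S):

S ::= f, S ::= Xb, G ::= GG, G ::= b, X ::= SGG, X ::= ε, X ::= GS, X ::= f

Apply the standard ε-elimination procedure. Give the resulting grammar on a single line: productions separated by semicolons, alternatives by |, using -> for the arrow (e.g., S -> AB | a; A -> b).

Nullable set: {X}.
S -> Xb: X nullable, giving Xb | b.
Drop X -> ε.
Unchanged (no nullable symbols): S -> f; G -> GG; G -> b; X -> GS; X -> SGG; X -> f.

S -> b | f | Xb; G -> b | GG; X -> f | GS | SGG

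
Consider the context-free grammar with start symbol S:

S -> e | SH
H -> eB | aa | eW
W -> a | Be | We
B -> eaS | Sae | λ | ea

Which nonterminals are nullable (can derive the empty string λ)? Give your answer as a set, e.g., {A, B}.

Directly nullable (have an ε-rule): {B}.
Not nullable: H, S, W — each has a terminal in every rule's right-hand side or depends on a non-nullable symbol.

{B}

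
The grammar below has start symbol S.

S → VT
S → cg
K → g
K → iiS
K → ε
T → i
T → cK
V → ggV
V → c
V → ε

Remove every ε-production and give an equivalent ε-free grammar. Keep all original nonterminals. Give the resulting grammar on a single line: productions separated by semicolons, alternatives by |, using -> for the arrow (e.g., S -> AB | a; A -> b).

S -> T | VT | cg; K -> g | iiS; T -> c | i | cK; V -> c | gg | ggV

Nullable set: {K, V}.
S -> VT: V nullable, giving T | VT.
Drop K -> ε.
T -> cK: K nullable, giving c | cK.
Drop V -> ε.
V -> ggV: V nullable, giving gg | ggV.
Unchanged (no nullable symbols): S -> cg; K -> g; K -> iiS; T -> i; V -> c.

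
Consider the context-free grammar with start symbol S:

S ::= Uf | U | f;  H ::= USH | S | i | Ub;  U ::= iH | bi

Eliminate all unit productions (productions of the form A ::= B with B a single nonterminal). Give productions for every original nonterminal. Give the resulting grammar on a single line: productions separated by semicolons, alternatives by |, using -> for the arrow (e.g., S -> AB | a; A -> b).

S -> f | Uf | bi | iH; H -> f | i | Ub | Uf | bi | iH | USH; U -> bi | iH

Unit productions: H->S, S->U.
Unit pairs (A ⇒* B via units): (H,S), (H,U), (S,U).
S: inherits non-unit rules of {S, U} → Uf | bi | f | iH.
H: inherits non-unit rules of {H, S, U} → USH | Ub | Uf | bi | f | i | iH.
U: inherits non-unit rules of {U} → bi | iH.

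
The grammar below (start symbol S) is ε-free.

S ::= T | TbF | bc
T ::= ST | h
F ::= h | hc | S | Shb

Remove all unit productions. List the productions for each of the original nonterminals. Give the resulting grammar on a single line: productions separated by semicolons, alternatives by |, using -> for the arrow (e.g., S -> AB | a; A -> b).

Unit productions: F->S, S->T.
Unit pairs (A ⇒* B via units): (F,S), (F,T), (S,T).
S: inherits non-unit rules of {S, T} → ST | TbF | bc | h.
F: inherits non-unit rules of {F, S, T} → ST | Shb | TbF | bc | h | hc.
T: inherits non-unit rules of {T} → ST | h.

S -> h | ST | bc | TbF; F -> h | ST | bc | hc | Shb | TbF; T -> h | ST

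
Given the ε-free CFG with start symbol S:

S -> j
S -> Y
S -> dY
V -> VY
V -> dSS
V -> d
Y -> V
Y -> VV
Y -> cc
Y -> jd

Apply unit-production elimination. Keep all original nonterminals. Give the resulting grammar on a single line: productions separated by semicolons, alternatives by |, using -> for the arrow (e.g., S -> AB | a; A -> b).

S -> d | j | VV | VY | cc | dY | jd | dSS; V -> d | VY | dSS; Y -> d | VV | VY | cc | jd | dSS

Unit productions: S->Y, Y->V.
Unit pairs (A ⇒* B via units): (S,V), (S,Y), (Y,V).
S: inherits non-unit rules of {S, V, Y} → VV | VY | cc | d | dSS | dY | j | jd.
V: inherits non-unit rules of {V} → VY | d | dSS.
Y: inherits non-unit rules of {V, Y} → VV | VY | cc | d | dSS | jd.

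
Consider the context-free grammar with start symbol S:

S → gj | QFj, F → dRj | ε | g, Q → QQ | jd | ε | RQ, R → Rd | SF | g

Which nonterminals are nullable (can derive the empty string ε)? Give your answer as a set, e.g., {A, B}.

Directly nullable (have an ε-rule): {F, Q}.
Not nullable: R, S — each has a terminal in every rule's right-hand side or depends on a non-nullable symbol.

{F, Q}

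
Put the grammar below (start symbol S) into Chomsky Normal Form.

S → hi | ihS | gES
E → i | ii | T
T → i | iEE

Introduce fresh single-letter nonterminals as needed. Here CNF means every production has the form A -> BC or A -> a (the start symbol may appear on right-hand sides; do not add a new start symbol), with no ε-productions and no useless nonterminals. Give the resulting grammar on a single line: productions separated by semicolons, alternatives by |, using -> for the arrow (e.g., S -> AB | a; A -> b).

S -> AF | BG | CA; A -> i; B -> g; C -> h; D -> EE; E -> i | AA | AD; F -> CS; G -> ES

No ε-productions.
After unit-elimination: S -> hi | gES | ihS; E -> i | ii | iEE; T -> i | iEE.
TERM: introduce B -> g, C -> h, A -> i and substitute in every rule of length ≥2.
BIN: E -> AEE becomes E -> AD, D -> EE; S -> ACS becomes S -> AF, F -> CS; S -> BES becomes S -> BG, G -> ES; T -> AEE becomes T -> AH, H -> EE.
Drop unreachable/unproductive: T.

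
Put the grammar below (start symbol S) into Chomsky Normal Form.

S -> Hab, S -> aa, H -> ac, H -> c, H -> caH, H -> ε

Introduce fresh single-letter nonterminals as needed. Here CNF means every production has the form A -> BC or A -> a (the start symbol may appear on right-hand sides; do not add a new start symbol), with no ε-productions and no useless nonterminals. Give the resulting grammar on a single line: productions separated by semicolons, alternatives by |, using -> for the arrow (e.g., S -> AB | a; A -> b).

S -> AA | AC | HE; A -> a; B -> c; C -> b; D -> AH; E -> AC; H -> c | AB | BA | BD

Nullable: {H}; after ε-elimination: S -> aa | ab | Hab; H -> c | ac | ca | caH.
No unit productions to eliminate.
TERM: introduce A -> a, C -> b, B -> c and substitute in every rule of length ≥2.
BIN: H -> BAH becomes H -> BD, D -> AH; S -> HAC becomes S -> HE, E -> AC.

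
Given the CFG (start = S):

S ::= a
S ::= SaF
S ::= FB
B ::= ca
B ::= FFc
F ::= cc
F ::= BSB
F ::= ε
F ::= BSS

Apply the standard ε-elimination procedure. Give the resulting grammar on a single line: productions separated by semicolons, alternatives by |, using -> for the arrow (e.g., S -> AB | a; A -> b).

S -> B | a | FB | Sa | SaF; B -> c | Fc | ca | FFc; F -> cc | BSB | BSS

Nullable set: {F}.
S -> FB: F nullable, giving B | FB.
S -> SaF: F nullable, giving Sa | SaF.
B -> FFc: F, F nullable, giving FFc | Fc | c.
Drop F -> ε.
Unchanged (no nullable symbols): S -> a; B -> ca; F -> BSB; F -> BSS; F -> cc.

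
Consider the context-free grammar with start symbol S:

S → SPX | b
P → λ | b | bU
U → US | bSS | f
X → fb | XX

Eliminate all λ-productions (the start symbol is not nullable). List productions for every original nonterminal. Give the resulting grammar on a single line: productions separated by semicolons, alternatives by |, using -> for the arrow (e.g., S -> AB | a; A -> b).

S -> b | SX | SPX; P -> b | bU; U -> f | US | bSS; X -> XX | fb

Nullable set: {P}.
S -> SPX: P nullable, giving SPX | SX.
Drop P -> λ.
Unchanged (no nullable symbols): S -> b; P -> b; P -> bU; U -> US; U -> bSS; U -> f; X -> XX; X -> fb.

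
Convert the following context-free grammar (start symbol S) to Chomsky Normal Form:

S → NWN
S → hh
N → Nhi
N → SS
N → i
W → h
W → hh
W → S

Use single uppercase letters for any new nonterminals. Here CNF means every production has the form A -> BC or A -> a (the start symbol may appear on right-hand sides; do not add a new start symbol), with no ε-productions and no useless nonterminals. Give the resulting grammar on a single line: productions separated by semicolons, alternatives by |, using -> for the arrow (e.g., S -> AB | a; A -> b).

No ε-productions.
After unit-elimination: S -> hh | NWN; N -> i | SS | Nhi; W -> h | hh | NWN.
TERM: introduce A -> h, B -> i and substitute in every rule of length ≥2.
BIN: N -> NAB becomes N -> NC, C -> AB; S -> NWN becomes S -> ND, D -> WN; W -> NWN becomes W -> NE, E -> WN.

S -> AA | ND; A -> h; B -> i; C -> AB; D -> WN; E -> WN; N -> i | NC | SS; W -> h | AA | NE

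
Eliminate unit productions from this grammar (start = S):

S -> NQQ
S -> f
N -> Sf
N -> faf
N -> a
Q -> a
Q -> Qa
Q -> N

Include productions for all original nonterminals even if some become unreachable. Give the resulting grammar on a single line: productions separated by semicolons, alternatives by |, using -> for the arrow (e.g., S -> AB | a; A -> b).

Unit productions: Q->N.
Unit pairs (A ⇒* B via units): (Q,N).
S: inherits non-unit rules of {S} → NQQ | f.
N: inherits non-unit rules of {N} → Sf | a | faf.
Q: inherits non-unit rules of {N, Q} → Qa | Sf | a | faf.

S -> f | NQQ; N -> a | Sf | faf; Q -> a | Qa | Sf | faf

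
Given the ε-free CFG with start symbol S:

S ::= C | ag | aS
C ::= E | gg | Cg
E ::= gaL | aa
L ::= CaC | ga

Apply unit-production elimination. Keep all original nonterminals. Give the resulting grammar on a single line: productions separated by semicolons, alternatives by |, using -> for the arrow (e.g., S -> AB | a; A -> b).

S -> Cg | aS | aa | ag | gg | gaL; C -> Cg | aa | gg | gaL; E -> aa | gaL; L -> ga | CaC

Unit productions: C->E, S->C.
Unit pairs (A ⇒* B via units): (C,E), (S,C), (S,E).
S: inherits non-unit rules of {C, E, S} → Cg | aS | aa | ag | gaL | gg.
C: inherits non-unit rules of {C, E} → Cg | aa | gaL | gg.
E: inherits non-unit rules of {E} → aa | gaL.
L: inherits non-unit rules of {L} → CaC | ga.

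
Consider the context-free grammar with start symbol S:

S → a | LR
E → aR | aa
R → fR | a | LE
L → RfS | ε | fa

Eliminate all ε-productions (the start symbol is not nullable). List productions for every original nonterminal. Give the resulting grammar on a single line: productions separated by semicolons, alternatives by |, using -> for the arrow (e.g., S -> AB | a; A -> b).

S -> R | a | LR; E -> aR | aa; L -> fa | RfS; R -> E | a | LE | fR

Nullable set: {L}.
S -> LR: L nullable, giving LR | R.
Drop L -> ε.
R -> LE: L nullable, giving E | LE.
Unchanged (no nullable symbols): S -> a; E -> aR; E -> aa; L -> RfS; L -> fa; R -> a; R -> fR.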